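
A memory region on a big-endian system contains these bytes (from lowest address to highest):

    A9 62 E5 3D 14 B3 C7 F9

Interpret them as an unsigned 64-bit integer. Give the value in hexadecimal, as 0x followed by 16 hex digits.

0xA962E53D14B3C7F9

In big-endian order the high byte comes first in memory.
The bytes are already most-significant first: 0xA962E53D14B3C7F9.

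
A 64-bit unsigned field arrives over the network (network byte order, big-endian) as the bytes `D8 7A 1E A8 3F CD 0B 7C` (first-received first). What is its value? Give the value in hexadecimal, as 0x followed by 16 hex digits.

0xD87A1EA83FCD0B7C

Big-endian stores the most-significant byte at the lowest address.
The bytes are already most-significant first: 0xD87A1EA83FCD0B7C.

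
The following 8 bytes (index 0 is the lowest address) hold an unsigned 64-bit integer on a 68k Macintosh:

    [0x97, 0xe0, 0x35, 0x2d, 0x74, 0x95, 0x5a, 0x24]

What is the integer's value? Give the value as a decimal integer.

10943805563856050724

Big-endian: lowest address holds the most-significant byte.
The bytes are already most-significant first: 0x97E0352D74955A24.
0x97E0352D74955A24 = 10943805563856050724.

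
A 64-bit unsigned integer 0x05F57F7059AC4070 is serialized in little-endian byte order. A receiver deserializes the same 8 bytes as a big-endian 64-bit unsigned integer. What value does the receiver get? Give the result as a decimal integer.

Stored little-endian, the bytes at ascending addresses are 70 40 AC 59 70 7F F5 05.
Read back as big-endian, the last byte is least significant, giving 0x7040AC59707FF505.
0x7040AC59707FF505 = 8088654430896911621.

8088654430896911621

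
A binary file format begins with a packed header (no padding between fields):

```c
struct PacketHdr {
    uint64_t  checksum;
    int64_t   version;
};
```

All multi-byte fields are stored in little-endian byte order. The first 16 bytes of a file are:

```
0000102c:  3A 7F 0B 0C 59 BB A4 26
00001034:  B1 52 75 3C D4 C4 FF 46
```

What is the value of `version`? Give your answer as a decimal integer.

`version` follows `checksum` (8 bytes), so it starts at byte offset 8 and occupies 8 bytes.
Bytes at offsets 8..15: B1 52 75 3C D4 C4 FF 46.
Little-endian: lowest address holds the least-significant byte.
Reassemble most-significant byte first: 46 FF C4 D4 3C 75 52 B1 → 0x46FFC4D43C7552B1.
0x46FFC4D43C7552B1 = 5116024117542605489.

5116024117542605489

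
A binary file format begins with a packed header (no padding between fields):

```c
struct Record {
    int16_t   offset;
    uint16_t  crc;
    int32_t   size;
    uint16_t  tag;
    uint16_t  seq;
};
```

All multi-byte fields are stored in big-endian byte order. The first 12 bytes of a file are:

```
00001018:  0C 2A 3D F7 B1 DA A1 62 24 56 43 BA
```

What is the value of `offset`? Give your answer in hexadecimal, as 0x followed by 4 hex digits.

0x0C2A

`offset` is the first field, at byte offset 0, occupying 2 bytes.
Bytes at offsets 0..1: 0C 2A.
Big-endian: lowest address holds the most-significant byte.
The bytes are already most-significant first: 0x0C2A.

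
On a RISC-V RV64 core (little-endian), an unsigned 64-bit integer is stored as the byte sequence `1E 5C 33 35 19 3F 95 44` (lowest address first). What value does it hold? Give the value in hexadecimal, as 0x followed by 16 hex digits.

0x44953F1935335C1E

Little-endian: lowest address holds the least-significant byte.
Reassemble most-significant byte first: 44 95 3F 19 35 33 5C 1E → 0x44953F1935335C1E.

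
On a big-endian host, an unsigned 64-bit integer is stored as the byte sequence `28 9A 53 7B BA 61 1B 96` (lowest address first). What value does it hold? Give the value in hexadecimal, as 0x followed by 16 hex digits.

0x289A537BBA611B96

Big-endian: lowest address holds the most-significant byte.
The bytes are already most-significant first: 0x289A537BBA611B96.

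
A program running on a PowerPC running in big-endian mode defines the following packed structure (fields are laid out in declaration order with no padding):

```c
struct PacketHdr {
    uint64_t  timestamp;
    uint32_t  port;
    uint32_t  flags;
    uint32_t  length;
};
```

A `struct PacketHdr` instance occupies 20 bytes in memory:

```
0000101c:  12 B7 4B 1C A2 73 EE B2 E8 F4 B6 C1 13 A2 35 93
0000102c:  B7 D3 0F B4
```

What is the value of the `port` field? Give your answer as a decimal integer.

3908351681

`port` follows `timestamp` (8 bytes), so it starts at byte offset 8 and occupies 4 bytes.
Bytes at offsets 8..11: E8 F4 B6 C1.
Big-endian: lowest address holds the most-significant byte.
The bytes are already most-significant first: 0xE8F4B6C1.
0xE8F4B6C1 = 3908351681.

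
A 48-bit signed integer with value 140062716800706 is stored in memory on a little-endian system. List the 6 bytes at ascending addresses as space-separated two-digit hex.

140062716800706 in hexadecimal, padded to 48 bits, is 0x7F62E47B2EC2.
Split into bytes (most-significant first): 7F 62 E4 7B 2E C2.
Little-endian stores the least-significant byte at the lowest address.
So at ascending addresses the bytes are C2 2E 7B E4 62 7F.

C2 2E 7B E4 62 7F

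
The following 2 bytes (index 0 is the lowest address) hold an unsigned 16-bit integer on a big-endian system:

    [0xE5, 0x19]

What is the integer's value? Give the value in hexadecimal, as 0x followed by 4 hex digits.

0xE519

In big-endian order the high byte comes first in memory.
The bytes are already most-significant first: 0xE519.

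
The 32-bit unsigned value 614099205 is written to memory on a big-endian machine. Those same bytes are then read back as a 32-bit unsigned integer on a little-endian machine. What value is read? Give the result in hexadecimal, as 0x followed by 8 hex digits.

0x05699A24

614099205 in 32-bit hexadecimal is 0x249A6905.
Stored big-endian, the bytes at ascending addresses are 24 9A 69 05.
Read back as little-endian, the first byte is least significant, giving 0x05699A24.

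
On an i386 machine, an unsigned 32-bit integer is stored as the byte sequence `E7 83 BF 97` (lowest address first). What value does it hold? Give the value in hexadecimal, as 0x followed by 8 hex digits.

0x97BF83E7

Little-endian: lowest address holds the least-significant byte.
Reassemble most-significant byte first: 97 BF 83 E7 → 0x97BF83E7.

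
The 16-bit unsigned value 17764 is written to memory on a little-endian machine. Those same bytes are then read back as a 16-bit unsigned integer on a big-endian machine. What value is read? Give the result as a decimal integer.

25669

17764 in 16-bit hexadecimal is 0x4564.
Stored little-endian, the bytes at ascending addresses are 64 45.
Read back as big-endian, the last byte is least significant, giving 0x6445.
0x6445 = 25669.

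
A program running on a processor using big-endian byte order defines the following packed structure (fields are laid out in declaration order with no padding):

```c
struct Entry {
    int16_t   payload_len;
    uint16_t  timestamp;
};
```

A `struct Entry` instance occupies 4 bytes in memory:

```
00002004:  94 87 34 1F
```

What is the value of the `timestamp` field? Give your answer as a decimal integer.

`timestamp` follows `payload_len` (2 bytes), so it starts at byte offset 2 and occupies 2 bytes.
Bytes at offsets 2..3: 34 1F.
In big-endian order the high byte comes first in memory.
The bytes are already most-significant first: 0x341F.
0x341F = 13343.

13343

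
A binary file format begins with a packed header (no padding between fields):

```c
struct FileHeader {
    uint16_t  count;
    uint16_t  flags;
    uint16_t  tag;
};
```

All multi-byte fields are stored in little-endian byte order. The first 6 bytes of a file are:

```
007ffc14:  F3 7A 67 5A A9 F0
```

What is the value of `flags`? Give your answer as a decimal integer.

23143

`flags` follows `count` (2 bytes), so it starts at byte offset 2 and occupies 2 bytes.
Bytes at offsets 2..3: 67 5A.
Little-endian stores the least-significant byte at the lowest address.
Reassemble most-significant byte first: 5A 67 → 0x5A67.
0x5A67 = 23143.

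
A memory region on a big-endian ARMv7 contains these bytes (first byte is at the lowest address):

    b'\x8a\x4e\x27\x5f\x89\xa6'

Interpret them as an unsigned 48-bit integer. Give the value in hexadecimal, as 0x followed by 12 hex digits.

0x8A4E275F89A6

Big-endian stores the most-significant byte at the lowest address.
The bytes are already most-significant first: 0x8A4E275F89A6.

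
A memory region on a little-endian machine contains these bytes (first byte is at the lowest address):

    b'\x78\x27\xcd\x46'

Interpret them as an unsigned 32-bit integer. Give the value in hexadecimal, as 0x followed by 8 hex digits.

Little-endian: lowest address holds the least-significant byte.
Reassemble most-significant byte first: 46 CD 27 78 → 0x46CD2778.

0x46CD2778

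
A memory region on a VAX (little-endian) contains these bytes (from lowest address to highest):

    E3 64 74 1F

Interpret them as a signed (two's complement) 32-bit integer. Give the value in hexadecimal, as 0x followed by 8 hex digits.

Little-endian stores the least-significant byte at the lowest address.
Reassemble most-significant byte first: 1F 74 64 E3 → 0x1F7464E3.

0x1F7464E3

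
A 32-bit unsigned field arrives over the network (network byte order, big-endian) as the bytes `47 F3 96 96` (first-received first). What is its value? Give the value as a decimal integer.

1207146134

In big-endian order the high byte comes first in memory.
The bytes are already most-significant first: 0x47F39696.
0x47F39696 = 1207146134.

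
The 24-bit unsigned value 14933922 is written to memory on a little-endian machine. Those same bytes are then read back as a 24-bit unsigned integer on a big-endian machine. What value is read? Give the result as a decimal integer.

14933922 in 24-bit hexadecimal is 0xE3DFA2.
Stored little-endian, the bytes at ascending addresses are A2 DF E3.
Read back as big-endian, the last byte is least significant, giving 0xA2DFE3.
0xA2DFE3 = 10674147.

10674147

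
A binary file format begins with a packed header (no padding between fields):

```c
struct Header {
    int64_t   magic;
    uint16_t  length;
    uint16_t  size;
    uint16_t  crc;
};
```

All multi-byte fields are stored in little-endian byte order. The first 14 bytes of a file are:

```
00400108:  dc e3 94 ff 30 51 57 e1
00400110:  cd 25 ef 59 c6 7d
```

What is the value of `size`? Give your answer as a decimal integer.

`size` follows `magic` (8 B), `length` (2 B), so it starts at offset 8 + 2 = 10 and occupies 2 bytes.
Bytes at offsets 10..11: EF 59.
In little-endian order the low byte comes first in memory.
Reassemble most-significant byte first: 59 EF → 0x59EF.
0x59EF = 23023.

23023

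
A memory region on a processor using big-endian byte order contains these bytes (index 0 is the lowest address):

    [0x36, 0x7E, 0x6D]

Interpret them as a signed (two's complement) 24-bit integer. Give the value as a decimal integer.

3571309

In big-endian order the high byte comes first in memory.
The bytes are already most-significant first: 0x367E6D.
0x367E6D = 3571309.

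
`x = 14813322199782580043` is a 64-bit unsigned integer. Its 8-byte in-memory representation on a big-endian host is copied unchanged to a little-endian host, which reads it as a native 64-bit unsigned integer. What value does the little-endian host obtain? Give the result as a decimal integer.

5467214285371249613

14813322199782580043 in 64-bit hexadecimal is 0xCD937E0E6D72DF4B.
Stored big-endian, the bytes at ascending addresses are CD 93 7E 0E 6D 72 DF 4B.
Read back as little-endian, the first byte is least significant, giving 0x4BDF726D0E7E93CD.
0x4BDF726D0E7E93CD = 5467214285371249613.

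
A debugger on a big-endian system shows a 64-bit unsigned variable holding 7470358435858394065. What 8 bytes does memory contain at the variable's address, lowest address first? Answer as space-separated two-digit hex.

67 AC 0B 6A F2 2E AB D1

7470358435858394065 in hexadecimal, padded to 64 bits, is 0x67AC0B6AF22EABD1.
Split into bytes (most-significant first): 67 AC 0B 6A F2 2E AB D1.
Big-endian: lowest address holds the most-significant byte.
So the memory order matches the most-significant-first order: 67 AC 0B 6A F2 2E AB D1.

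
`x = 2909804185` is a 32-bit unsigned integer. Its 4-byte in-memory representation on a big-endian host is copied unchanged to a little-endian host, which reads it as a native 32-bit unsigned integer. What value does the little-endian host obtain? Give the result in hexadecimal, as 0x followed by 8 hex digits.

2909804185 in 32-bit hexadecimal is 0xAD701699.
Stored big-endian, the bytes at ascending addresses are AD 70 16 99.
Read back as little-endian, the first byte is least significant, giving 0x991670AD.

0x991670AD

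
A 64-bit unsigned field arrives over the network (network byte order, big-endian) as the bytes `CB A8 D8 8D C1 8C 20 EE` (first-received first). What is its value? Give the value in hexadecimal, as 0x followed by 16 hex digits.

0xCBA8D88DC18C20EE

In big-endian order the high byte comes first in memory.
The bytes are already most-significant first: 0xCBA8D88DC18C20EE.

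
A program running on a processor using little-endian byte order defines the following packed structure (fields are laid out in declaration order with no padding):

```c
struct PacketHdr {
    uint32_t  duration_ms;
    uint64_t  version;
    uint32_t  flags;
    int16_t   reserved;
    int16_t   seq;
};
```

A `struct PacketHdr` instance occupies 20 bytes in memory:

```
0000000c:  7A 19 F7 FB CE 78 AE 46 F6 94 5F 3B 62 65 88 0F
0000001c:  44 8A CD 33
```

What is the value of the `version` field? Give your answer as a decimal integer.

`version` follows `duration_ms` (4 bytes), so it starts at byte offset 4 and occupies 8 bytes.
Bytes at offsets 4..11: CE 78 AE 46 F6 94 5F 3B.
Little-endian: lowest address holds the least-significant byte.
Reassemble most-significant byte first: 3B 5F 94 F6 46 AE 78 CE → 0x3B5F94F646AE78CE.
0x3B5F94F646AE78CE = 4278301956493965518.

4278301956493965518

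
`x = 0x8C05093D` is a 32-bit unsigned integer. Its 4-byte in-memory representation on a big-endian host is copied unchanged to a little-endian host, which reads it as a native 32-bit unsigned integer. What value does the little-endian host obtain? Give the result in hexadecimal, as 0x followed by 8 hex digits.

0x3D09058C

Stored big-endian, the bytes at ascending addresses are 8C 05 09 3D.
Read back as little-endian, the first byte is least significant, giving 0x3D09058C.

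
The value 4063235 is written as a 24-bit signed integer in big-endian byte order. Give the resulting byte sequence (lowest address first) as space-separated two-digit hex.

3E 00 03

4063235 in hexadecimal, padded to 24 bits, is 0x3E0003.
Split into bytes (most-significant first): 3E 00 03.
Big-endian stores the most-significant byte at the lowest address.
So the memory order matches the most-significant-first order: 3E 00 03.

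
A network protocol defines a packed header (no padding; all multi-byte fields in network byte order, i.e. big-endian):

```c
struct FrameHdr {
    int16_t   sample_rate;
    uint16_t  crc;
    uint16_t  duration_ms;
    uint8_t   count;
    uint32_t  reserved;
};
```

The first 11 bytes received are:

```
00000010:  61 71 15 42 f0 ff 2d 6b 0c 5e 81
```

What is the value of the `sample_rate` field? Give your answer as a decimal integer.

24945

`sample_rate` is the first field, at byte offset 0, occupying 2 bytes.
Bytes at offsets 0..1: 61 71.
Big-endian stores the most-significant byte at the lowest address.
The bytes are already most-significant first: 0x6171.
0x6171 = 24945.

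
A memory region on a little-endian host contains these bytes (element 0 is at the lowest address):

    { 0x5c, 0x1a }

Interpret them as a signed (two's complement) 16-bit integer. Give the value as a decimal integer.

6748

Little-endian stores the least-significant byte at the lowest address.
Reassemble most-significant byte first: 1A 5C → 0x1A5C.
0x1A5C = 6748.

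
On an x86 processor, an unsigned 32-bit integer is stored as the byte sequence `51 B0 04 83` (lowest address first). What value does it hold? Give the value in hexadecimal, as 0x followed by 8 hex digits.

In little-endian order the low byte comes first in memory.
Reassemble most-significant byte first: 83 04 B0 51 → 0x8304B051.

0x8304B051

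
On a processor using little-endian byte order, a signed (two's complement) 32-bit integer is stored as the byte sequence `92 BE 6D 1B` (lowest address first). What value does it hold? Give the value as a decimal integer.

In little-endian order the low byte comes first in memory.
Reassemble most-significant byte first: 1B 6D BE 92 → 0x1B6DBE92.
0x1B6DBE92 = 460177042.

460177042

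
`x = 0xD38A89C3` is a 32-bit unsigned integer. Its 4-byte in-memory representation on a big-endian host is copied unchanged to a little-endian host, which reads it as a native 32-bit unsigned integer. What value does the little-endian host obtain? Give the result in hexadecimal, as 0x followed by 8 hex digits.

0xC3898AD3

Stored big-endian, the bytes at ascending addresses are D3 8A 89 C3.
Read back as little-endian, the first byte is least significant, giving 0xC3898AD3.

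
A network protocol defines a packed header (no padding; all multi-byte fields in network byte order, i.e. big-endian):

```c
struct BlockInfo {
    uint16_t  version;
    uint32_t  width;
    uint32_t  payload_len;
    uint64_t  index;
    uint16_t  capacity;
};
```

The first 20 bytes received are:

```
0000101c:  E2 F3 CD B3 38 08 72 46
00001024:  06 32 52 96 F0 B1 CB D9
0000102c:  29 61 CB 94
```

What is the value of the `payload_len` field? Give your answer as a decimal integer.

1917191730

`payload_len` follows `version` (2 B), `width` (4 B), so it starts at offset 2 + 4 = 6 and occupies 4 bytes.
Bytes at offsets 6..9: 72 46 06 32.
In big-endian order the high byte comes first in memory.
The bytes are already most-significant first: 0x72460632.
0x72460632 = 1917191730.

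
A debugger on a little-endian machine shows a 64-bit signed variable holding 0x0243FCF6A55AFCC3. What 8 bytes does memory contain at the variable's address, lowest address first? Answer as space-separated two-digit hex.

Split into bytes (most-significant first): 02 43 FC F6 A5 5A FC C3.
Little-endian stores the least-significant byte at the lowest address.
So at ascending addresses the bytes are C3 FC 5A A5 F6 FC 43 02.

C3 FC 5A A5 F6 FC 43 02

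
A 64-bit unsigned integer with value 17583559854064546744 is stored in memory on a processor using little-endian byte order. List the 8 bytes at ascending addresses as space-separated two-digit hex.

B8 33 56 8C 86 5A 05 F4

17583559854064546744 in hexadecimal, padded to 64 bits, is 0xF4055A868C5633B8.
Split into bytes (most-significant first): F4 05 5A 86 8C 56 33 B8.
Little-endian: lowest address holds the least-significant byte.
So at ascending addresses the bytes are B8 33 56 8C 86 5A 05 F4.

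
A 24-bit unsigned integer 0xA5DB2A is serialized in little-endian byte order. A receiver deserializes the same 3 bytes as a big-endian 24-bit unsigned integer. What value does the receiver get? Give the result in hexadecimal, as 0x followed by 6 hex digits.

Stored little-endian, the bytes at ascending addresses are 2A DB A5.
Read back as big-endian, the last byte is least significant, giving 0x2ADBA5.

0x2ADBA5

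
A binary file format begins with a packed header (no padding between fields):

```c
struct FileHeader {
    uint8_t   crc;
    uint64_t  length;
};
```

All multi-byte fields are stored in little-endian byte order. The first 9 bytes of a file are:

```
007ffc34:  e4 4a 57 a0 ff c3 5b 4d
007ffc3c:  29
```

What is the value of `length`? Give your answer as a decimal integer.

`length` follows `crc` (1 byte), so it starts at byte offset 1 and occupies 8 bytes.
Bytes at offsets 1..8: 4A 57 A0 FF C3 5B 4D 29.
Little-endian: lowest address holds the least-significant byte.
Reassemble most-significant byte first: 29 4D 5B C3 FF A0 57 4A → 0x294D5BC3FFA0574A.
0x294D5BC3FFA0574A = 2976135826127214410.

2976135826127214410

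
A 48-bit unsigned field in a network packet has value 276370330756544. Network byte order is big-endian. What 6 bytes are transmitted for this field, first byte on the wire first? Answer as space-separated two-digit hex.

FB 5B 7B 64 25 C0

276370330756544 in hexadecimal, padded to 48 bits, is 0xFB5B7B6425C0.
Split into bytes (most-significant first): FB 5B 7B 64 25 C0.
Big-endian stores the most-significant byte at the lowest address.
So the memory order matches the most-significant-first order: FB 5B 7B 64 25 C0.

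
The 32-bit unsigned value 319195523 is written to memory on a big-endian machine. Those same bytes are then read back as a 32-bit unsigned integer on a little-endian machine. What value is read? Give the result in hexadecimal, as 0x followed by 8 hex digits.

319195523 in 32-bit hexadecimal is 0x13068983.
Stored big-endian, the bytes at ascending addresses are 13 06 89 83.
Read back as little-endian, the first byte is least significant, giving 0x83890613.

0x83890613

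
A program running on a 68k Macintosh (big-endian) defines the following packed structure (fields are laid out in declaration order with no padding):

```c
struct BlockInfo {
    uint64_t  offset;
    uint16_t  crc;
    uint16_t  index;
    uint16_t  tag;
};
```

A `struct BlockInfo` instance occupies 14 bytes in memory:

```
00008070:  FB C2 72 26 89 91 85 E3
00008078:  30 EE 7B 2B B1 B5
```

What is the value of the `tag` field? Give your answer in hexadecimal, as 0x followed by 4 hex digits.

`tag` follows `offset` (8 B), `crc` (2 B), `index` (2 B), so it starts at offset 8 + 2 + 2 = 12 and occupies 2 bytes.
Bytes at offsets 12..13: B1 B5.
In big-endian order the high byte comes first in memory.
The bytes are already most-significant first: 0xB1B5.

0xB1B5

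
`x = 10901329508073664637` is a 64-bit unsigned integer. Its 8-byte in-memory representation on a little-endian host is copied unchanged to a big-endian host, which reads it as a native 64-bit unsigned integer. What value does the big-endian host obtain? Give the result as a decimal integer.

9074812676169615767

10901329508073664637 in 64-bit hexadecimal is 0x97494D6E0C36F07D.
Stored little-endian, the bytes at ascending addresses are 7D F0 36 0C 6E 4D 49 97.
Read back as big-endian, the last byte is least significant, giving 0x7DF0360C6E4D4997.
0x7DF0360C6E4D4997 = 9074812676169615767.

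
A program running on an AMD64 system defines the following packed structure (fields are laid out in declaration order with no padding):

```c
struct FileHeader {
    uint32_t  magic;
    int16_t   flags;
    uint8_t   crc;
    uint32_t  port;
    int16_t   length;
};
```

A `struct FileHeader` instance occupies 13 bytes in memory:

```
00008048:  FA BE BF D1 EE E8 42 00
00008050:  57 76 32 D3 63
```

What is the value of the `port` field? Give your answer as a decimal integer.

846616320

`port` follows `magic` (4 B), `flags` (2 B), `crc` (1 B), so it starts at offset 4 + 2 + 1 = 7 and occupies 4 bytes.
Bytes at offsets 7..10: 00 57 76 32.
Little-endian: lowest address holds the least-significant byte.
Reassemble most-significant byte first: 32 76 57 00 → 0x32765700.
0x32765700 = 846616320.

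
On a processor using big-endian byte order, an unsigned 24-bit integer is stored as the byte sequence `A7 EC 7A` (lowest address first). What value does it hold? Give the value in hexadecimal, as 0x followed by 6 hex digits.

0xA7EC7A

Big-endian stores the most-significant byte at the lowest address.
The bytes are already most-significant first: 0xA7EC7A.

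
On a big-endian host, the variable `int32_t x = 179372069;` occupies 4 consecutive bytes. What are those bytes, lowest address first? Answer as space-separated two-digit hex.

179372069 in hexadecimal, padded to 32 bits, is 0x0AB10025.
Split into bytes (most-significant first): 0A B1 00 25.
In big-endian order the high byte comes first in memory.
So the memory order matches the most-significant-first order: 0A B1 00 25.

0A B1 00 25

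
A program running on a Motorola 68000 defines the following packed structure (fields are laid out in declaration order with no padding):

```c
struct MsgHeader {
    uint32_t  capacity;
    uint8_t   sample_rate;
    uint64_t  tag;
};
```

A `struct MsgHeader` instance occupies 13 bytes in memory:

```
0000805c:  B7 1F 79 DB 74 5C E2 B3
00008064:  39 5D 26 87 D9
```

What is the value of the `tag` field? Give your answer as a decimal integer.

`tag` follows `capacity` (4 B), `sample_rate` (1 B), so it starts at offset 4 + 1 = 5 and occupies 8 bytes.
Bytes at offsets 5..12: 5C E2 B3 39 5D 26 87 D9.
Big-endian: lowest address holds the most-significant byte.
The bytes are already most-significant first: 0x5CE2B3395D2687D9.
0x5CE2B3395D2687D9 = 6693109055183292377.

6693109055183292377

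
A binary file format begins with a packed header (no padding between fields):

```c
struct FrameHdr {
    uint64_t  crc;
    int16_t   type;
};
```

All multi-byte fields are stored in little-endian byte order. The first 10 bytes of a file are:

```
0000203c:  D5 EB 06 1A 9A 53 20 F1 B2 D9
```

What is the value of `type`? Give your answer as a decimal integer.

`type` follows `crc` (8 bytes), so it starts at byte offset 8 and occupies 2 bytes.
Bytes at offsets 8..9: B2 D9.
In little-endian order the low byte comes first in memory.
Reassemble most-significant byte first: D9 B2 → 0xD9B2.
Top bit is set, so as a signed 16-bit value this is 0xD9B2 − 2^16 = -9806.

-9806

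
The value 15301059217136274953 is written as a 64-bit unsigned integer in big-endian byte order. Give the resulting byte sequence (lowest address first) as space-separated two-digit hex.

15301059217136274953 in hexadecimal, padded to 64 bits, is 0xD458484A1C9FCE09.
Split into bytes (most-significant first): D4 58 48 4A 1C 9F CE 09.
Big-endian stores the most-significant byte at the lowest address.
So the memory order matches the most-significant-first order: D4 58 48 4A 1C 9F CE 09.

D4 58 48 4A 1C 9F CE 09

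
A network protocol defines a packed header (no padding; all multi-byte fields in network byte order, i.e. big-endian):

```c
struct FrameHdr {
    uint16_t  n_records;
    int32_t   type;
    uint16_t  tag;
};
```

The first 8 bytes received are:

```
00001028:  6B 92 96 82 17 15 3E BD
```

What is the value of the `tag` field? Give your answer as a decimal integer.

`tag` follows `n_records` (2 B), `type` (4 B), so it starts at offset 2 + 4 = 6 and occupies 2 bytes.
Bytes at offsets 6..7: 3E BD.
In big-endian order the high byte comes first in memory.
The bytes are already most-significant first: 0x3EBD.
0x3EBD = 16061.

16061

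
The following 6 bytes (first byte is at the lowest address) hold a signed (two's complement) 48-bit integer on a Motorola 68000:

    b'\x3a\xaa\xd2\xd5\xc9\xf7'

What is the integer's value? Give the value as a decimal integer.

Big-endian: lowest address holds the most-significant byte.
The bytes are already most-significant first: 0x3AAAD2D5C9F7.
0x3AAAD2D5C9F7 = 64505356077559.

64505356077559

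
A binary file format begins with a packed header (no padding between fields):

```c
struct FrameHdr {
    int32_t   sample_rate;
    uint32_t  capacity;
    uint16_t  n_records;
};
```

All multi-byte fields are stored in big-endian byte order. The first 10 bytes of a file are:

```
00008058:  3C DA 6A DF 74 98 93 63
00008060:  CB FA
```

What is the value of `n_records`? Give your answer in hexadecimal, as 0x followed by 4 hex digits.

`n_records` follows `sample_rate` (4 B), `capacity` (4 B), so it starts at offset 4 + 4 = 8 and occupies 2 bytes.
Bytes at offsets 8..9: CB FA.
Big-endian stores the most-significant byte at the lowest address.
The bytes are already most-significant first: 0xCBFA.

0xCBFA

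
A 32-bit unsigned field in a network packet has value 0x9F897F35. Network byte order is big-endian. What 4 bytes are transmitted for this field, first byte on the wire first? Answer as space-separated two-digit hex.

9F 89 7F 35

Split into bytes (most-significant first): 9F 89 7F 35.
Big-endian stores the most-significant byte at the lowest address.
So the memory order matches the most-significant-first order: 9F 89 7F 35.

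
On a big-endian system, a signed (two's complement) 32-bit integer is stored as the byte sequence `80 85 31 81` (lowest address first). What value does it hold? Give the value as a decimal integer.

In big-endian order the high byte comes first in memory.
The bytes are already most-significant first: 0x80853181.
Top bit is set, so as a signed 32-bit value this is 0x80853181 − 2^32 = -2138754687.

-2138754687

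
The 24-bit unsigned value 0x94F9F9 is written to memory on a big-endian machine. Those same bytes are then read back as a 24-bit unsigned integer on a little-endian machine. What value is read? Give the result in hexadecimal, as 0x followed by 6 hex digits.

Stored big-endian, the bytes at ascending addresses are 94 F9 F9.
Read back as little-endian, the first byte is least significant, giving 0xF9F994.

0xF9F994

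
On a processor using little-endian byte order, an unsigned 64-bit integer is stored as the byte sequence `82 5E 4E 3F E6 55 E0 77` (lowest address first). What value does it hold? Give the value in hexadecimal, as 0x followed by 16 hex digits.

Little-endian: lowest address holds the least-significant byte.
Reassemble most-significant byte first: 77 E0 55 E6 3F 4E 5E 82 → 0x77E055E63F4E5E82.

0x77E055E63F4E5E82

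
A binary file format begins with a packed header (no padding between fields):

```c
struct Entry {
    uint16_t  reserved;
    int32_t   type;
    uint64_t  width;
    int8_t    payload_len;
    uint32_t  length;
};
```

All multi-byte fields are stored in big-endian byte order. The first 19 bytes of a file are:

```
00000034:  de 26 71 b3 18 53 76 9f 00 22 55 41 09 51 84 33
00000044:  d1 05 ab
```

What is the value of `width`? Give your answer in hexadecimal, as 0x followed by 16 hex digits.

0x769F002255410951

`width` follows `reserved` (2 B), `type` (4 B), so it starts at offset 2 + 4 = 6 and occupies 8 bytes.
Bytes at offsets 6..13: 76 9F 00 22 55 41 09 51.
Big-endian stores the most-significant byte at the lowest address.
The bytes are already most-significant first: 0x769F002255410951.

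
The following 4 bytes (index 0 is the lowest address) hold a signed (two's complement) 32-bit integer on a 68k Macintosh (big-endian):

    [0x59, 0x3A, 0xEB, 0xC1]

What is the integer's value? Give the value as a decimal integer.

In big-endian order the high byte comes first in memory.
The bytes are already most-significant first: 0x593AEBC1.
0x593AEBC1 = 1497033665.

1497033665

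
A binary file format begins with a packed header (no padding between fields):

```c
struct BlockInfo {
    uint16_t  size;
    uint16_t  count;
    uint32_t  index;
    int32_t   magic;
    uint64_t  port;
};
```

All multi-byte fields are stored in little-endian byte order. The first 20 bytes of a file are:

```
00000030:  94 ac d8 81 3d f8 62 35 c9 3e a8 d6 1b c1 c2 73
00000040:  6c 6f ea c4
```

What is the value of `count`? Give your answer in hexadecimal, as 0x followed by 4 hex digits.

`count` follows `size` (2 bytes), so it starts at byte offset 2 and occupies 2 bytes.
Bytes at offsets 2..3: D8 81.
Little-endian: lowest address holds the least-significant byte.
Reassemble most-significant byte first: 81 D8 → 0x81D8.

0x81D8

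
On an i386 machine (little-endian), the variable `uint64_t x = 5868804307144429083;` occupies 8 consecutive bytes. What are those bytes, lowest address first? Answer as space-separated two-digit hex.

5868804307144429083 in hexadecimal, padded to 64 bits, is 0x51722E6C4FA04E1B.
Split into bytes (most-significant first): 51 72 2E 6C 4F A0 4E 1B.
Little-endian: lowest address holds the least-significant byte.
So at ascending addresses the bytes are 1B 4E A0 4F 6C 2E 72 51.

1B 4E A0 4F 6C 2E 72 51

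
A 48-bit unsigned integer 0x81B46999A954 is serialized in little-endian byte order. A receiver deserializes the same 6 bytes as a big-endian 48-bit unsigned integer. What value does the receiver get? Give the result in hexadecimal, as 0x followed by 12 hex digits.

0x54A99969B481

Stored little-endian, the bytes at ascending addresses are 54 A9 99 69 B4 81.
Read back as big-endian, the last byte is least significant, giving 0x54A99969B481.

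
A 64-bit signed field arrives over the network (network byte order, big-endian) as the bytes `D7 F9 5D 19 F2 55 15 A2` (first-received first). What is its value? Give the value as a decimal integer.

-2884171720332864094

Big-endian stores the most-significant byte at the lowest address.
The bytes are already most-significant first: 0xD7F95D19F25515A2.
Top bit is set, so as a signed 64-bit value this is 0xD7F95D19F25515A2 − 2^64 = -2884171720332864094.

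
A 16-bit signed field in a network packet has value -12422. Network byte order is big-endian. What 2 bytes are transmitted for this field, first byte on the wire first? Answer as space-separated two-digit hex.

Two's complement of -12422 in 16 bits: 12422 = 0x3086; invert → 0xCF79; add 1 → 0xCF7A.
Split into bytes (most-significant first): CF 7A.
Big-endian stores the most-significant byte at the lowest address.
So the memory order matches the most-significant-first order: CF 7A.

CF 7A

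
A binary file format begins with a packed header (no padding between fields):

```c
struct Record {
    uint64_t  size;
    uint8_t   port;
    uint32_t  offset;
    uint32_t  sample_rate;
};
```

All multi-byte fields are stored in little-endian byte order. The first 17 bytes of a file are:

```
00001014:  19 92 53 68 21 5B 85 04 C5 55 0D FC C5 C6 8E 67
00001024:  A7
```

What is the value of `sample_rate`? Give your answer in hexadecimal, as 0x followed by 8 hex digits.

`sample_rate` follows `size` (8 B), `port` (1 B), `offset` (4 B), so it starts at offset 8 + 1 + 4 = 13 and occupies 4 bytes.
Bytes at offsets 13..16: C6 8E 67 A7.
In little-endian order the low byte comes first in memory.
Reassemble most-significant byte first: A7 67 8E C6 → 0xA7678EC6.

0xA7678EC6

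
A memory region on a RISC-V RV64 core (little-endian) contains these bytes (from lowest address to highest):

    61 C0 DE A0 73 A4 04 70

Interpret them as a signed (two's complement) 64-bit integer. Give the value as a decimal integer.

8071757248681918561

In little-endian order the low byte comes first in memory.
Reassemble most-significant byte first: 70 04 A4 73 A0 DE C0 61 → 0x7004A473A0DEC061.
0x7004A473A0DEC061 = 8071757248681918561.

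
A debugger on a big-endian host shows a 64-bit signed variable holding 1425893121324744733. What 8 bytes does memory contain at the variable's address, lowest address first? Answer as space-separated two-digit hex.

1425893121324744733 in hexadecimal, padded to 64 bits, is 0x13C9CA3D383C001D.
Split into bytes (most-significant first): 13 C9 CA 3D 38 3C 00 1D.
Big-endian stores the most-significant byte at the lowest address.
So the memory order matches the most-significant-first order: 13 C9 CA 3D 38 3C 00 1D.

13 C9 CA 3D 38 3C 00 1D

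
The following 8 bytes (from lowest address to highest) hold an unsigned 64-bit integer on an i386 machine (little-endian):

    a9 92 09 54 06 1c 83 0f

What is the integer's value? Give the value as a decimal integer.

1117767946023309993

Little-endian: lowest address holds the least-significant byte.
Reassemble most-significant byte first: 0F 83 1C 06 54 09 92 A9 → 0x0F831C06540992A9.
0x0F831C06540992A9 = 1117767946023309993.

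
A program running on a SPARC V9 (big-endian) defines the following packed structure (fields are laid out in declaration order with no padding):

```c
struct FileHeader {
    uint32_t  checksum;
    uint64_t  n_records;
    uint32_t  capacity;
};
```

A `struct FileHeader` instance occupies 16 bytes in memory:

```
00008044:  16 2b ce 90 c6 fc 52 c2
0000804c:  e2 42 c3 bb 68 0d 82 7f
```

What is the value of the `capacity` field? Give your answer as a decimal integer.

`capacity` follows `checksum` (4 B), `n_records` (8 B), so it starts at offset 4 + 8 = 12 and occupies 4 bytes.
Bytes at offsets 12..15: 68 0D 82 7F.
Big-endian stores the most-significant byte at the lowest address.
The bytes are already most-significant first: 0x680D827F.
0x680D827F = 1745715839.

1745715839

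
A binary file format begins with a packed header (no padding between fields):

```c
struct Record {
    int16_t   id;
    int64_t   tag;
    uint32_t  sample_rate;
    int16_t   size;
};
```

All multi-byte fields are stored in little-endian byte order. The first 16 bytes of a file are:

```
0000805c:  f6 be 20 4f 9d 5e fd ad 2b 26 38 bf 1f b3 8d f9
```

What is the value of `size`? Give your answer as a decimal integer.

`size` follows `id` (2 B), `tag` (8 B), `sample_rate` (4 B), so it starts at offset 2 + 8 + 4 = 14 and occupies 2 bytes.
Bytes at offsets 14..15: 8D F9.
In little-endian order the low byte comes first in memory.
Reassemble most-significant byte first: F9 8D → 0xF98D.
Top bit is set, so as a signed 16-bit value this is 0xF98D − 2^16 = -1651.

-1651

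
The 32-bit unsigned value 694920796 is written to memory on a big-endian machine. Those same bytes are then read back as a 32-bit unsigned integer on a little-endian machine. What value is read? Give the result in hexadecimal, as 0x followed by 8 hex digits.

694920796 in 32-bit hexadecimal is 0x296BA65C.
Stored big-endian, the bytes at ascending addresses are 29 6B A6 5C.
Read back as little-endian, the first byte is least significant, giving 0x5CA66B29.

0x5CA66B29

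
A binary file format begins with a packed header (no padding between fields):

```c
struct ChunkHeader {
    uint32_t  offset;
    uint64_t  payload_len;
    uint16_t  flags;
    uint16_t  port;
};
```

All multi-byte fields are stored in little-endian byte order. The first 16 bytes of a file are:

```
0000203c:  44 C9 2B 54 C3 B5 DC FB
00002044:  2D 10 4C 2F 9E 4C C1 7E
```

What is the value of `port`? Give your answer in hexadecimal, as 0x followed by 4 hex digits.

0x7EC1

`port` follows `offset` (4 B), `payload_len` (8 B), `flags` (2 B), so it starts at offset 4 + 8 + 2 = 14 and occupies 2 bytes.
Bytes at offsets 14..15: C1 7E.
Little-endian stores the least-significant byte at the lowest address.
Reassemble most-significant byte first: 7E C1 → 0x7EC1.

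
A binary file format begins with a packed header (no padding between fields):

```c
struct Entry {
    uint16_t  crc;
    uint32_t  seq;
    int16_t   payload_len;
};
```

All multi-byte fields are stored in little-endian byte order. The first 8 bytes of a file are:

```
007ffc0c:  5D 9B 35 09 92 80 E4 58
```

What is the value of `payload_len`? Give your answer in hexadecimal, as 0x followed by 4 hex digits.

`payload_len` follows `crc` (2 B), `seq` (4 B), so it starts at offset 2 + 4 = 6 and occupies 2 bytes.
Bytes at offsets 6..7: E4 58.
Little-endian: lowest address holds the least-significant byte.
Reassemble most-significant byte first: 58 E4 → 0x58E4.

0x58E4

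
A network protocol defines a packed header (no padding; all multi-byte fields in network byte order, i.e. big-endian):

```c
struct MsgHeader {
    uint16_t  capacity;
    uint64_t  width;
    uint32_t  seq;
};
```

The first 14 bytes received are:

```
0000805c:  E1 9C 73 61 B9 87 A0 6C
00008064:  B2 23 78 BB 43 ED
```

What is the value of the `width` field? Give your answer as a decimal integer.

`width` follows `capacity` (2 bytes), so it starts at byte offset 2 and occupies 8 bytes.
Bytes at offsets 2..9: 73 61 B9 87 A0 6C B2 23.
In big-endian order the high byte comes first in memory.
The bytes are already most-significant first: 0x7361B987A06CB223.
0x7361B987A06CB223 = 8314130379265847843.

8314130379265847843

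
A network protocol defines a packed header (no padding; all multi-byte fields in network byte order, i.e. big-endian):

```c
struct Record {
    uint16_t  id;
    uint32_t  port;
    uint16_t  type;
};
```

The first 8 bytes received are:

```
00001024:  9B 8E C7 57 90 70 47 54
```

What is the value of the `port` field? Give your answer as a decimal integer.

`port` follows `id` (2 bytes), so it starts at byte offset 2 and occupies 4 bytes.
Bytes at offsets 2..5: C7 57 90 70.
Big-endian stores the most-significant byte at the lowest address.
The bytes are already most-significant first: 0xC7579070.
0xC7579070 = 3344404592.

3344404592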